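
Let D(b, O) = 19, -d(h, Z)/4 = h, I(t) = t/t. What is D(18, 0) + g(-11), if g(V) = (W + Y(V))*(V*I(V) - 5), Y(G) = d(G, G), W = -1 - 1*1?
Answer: -653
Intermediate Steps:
I(t) = 1
d(h, Z) = -4*h
W = -2 (W = -1 - 1 = -2)
Y(G) = -4*G
g(V) = (-5 + V)*(-2 - 4*V) (g(V) = (-2 - 4*V)*(V*1 - 5) = (-2 - 4*V)*(V - 5) = (-2 - 4*V)*(-5 + V) = (-5 + V)*(-2 - 4*V))
D(18, 0) + g(-11) = 19 + (10 - 4*(-11)² + 18*(-11)) = 19 + (10 - 4*121 - 198) = 19 + (10 - 484 - 198) = 19 - 672 = -653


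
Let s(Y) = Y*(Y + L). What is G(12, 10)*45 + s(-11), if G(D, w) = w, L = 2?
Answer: 549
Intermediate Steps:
s(Y) = Y*(2 + Y) (s(Y) = Y*(Y + 2) = Y*(2 + Y))
G(12, 10)*45 + s(-11) = 10*45 - 11*(2 - 11) = 450 - 11*(-9) = 450 + 99 = 549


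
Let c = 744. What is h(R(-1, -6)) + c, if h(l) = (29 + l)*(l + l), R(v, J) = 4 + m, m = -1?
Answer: 936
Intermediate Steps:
R(v, J) = 3 (R(v, J) = 4 - 1 = 3)
h(l) = 2*l*(29 + l) (h(l) = (29 + l)*(2*l) = 2*l*(29 + l))
h(R(-1, -6)) + c = 2*3*(29 + 3) + 744 = 2*3*32 + 744 = 192 + 744 = 936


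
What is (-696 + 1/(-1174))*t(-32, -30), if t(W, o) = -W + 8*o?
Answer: 84978920/587 ≈ 1.4477e+5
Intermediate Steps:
(-696 + 1/(-1174))*t(-32, -30) = (-696 + 1/(-1174))*(-1*(-32) + 8*(-30)) = (-696 - 1/1174)*(32 - 240) = -817105/1174*(-208) = 84978920/587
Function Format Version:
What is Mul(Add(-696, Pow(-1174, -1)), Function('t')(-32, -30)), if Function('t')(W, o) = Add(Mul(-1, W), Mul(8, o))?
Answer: Rational(84978920, 587) ≈ 1.4477e+5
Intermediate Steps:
Mul(Add(-696, Pow(-1174, -1)), Function('t')(-32, -30)) = Mul(Add(-696, Pow(-1174, -1)), Add(Mul(-1, -32), Mul(8, -30))) = Mul(Add(-696, Rational(-1, 1174)), Add(32, -240)) = Mul(Rational(-817105, 1174), -208) = Rational(84978920, 587)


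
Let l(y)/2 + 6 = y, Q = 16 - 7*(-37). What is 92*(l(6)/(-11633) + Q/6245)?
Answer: 5060/1249 ≈ 4.0512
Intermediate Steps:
Q = 275 (Q = 16 + 259 = 275)
l(y) = -12 + 2*y
92*(l(6)/(-11633) + Q/6245) = 92*((-12 + 2*6)/(-11633) + 275/6245) = 92*((-12 + 12)*(-1/11633) + 275*(1/6245)) = 92*(0*(-1/11633) + 55/1249) = 92*(0 + 55/1249) = 92*(55/1249) = 5060/1249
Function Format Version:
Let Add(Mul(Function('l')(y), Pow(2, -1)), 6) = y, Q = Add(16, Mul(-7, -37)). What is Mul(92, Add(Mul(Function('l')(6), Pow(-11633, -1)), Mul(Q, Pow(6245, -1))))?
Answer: Rational(5060, 1249) ≈ 4.0512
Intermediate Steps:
Q = 275 (Q = Add(16, 259) = 275)
Function('l')(y) = Add(-12, Mul(2, y))
Mul(92, Add(Mul(Function('l')(6), Pow(-11633, -1)), Mul(Q, Pow(6245, -1)))) = Mul(92, Add(Mul(Add(-12, Mul(2, 6)), Pow(-11633, -1)), Mul(275, Pow(6245, -1)))) = Mul(92, Add(Mul(Add(-12, 12), Rational(-1, 11633)), Mul(275, Rational(1, 6245)))) = Mul(92, Add(Mul(0, Rational(-1, 11633)), Rational(55, 1249))) = Mul(92, Add(0, Rational(55, 1249))) = Mul(92, Rational(55, 1249)) = Rational(5060, 1249)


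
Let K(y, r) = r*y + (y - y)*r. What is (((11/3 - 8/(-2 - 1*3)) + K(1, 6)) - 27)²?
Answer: 55696/225 ≈ 247.54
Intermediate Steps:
K(y, r) = r*y (K(y, r) = r*y + 0*r = r*y + 0 = r*y)
(((11/3 - 8/(-2 - 1*3)) + K(1, 6)) - 27)² = (((11/3 - 8/(-2 - 1*3)) + 6*1) - 27)² = (((11*(⅓) - 8/(-2 - 3)) + 6) - 27)² = (((11/3 - 8/(-5)) + 6) - 27)² = (((11/3 - 8*(-⅕)) + 6) - 27)² = (((11/3 + 8/5) + 6) - 27)² = ((79/15 + 6) - 27)² = (169/15 - 27)² = (-236/15)² = 55696/225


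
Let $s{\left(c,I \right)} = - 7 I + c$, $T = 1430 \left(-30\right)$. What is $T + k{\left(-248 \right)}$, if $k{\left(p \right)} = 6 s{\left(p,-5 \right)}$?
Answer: $-44178$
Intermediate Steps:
$T = -42900$
$s{\left(c,I \right)} = c - 7 I$
$k{\left(p \right)} = 210 + 6 p$ ($k{\left(p \right)} = 6 \left(p - -35\right) = 6 \left(p + 35\right) = 6 \left(35 + p\right) = 210 + 6 p$)
$T + k{\left(-248 \right)} = -42900 + \left(210 + 6 \left(-248\right)\right) = -42900 + \left(210 - 1488\right) = -42900 - 1278 = -44178$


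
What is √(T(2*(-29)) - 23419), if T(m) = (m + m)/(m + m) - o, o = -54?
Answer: 6*I*√649 ≈ 152.85*I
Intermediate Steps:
T(m) = 55 (T(m) = (m + m)/(m + m) - 1*(-54) = (2*m)/((2*m)) + 54 = (2*m)*(1/(2*m)) + 54 = 1 + 54 = 55)
√(T(2*(-29)) - 23419) = √(55 - 23419) = √(-23364) = 6*I*√649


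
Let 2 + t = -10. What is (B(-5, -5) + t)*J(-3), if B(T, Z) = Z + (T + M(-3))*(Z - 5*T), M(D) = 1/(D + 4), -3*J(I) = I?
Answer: -97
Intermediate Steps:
t = -12 (t = -2 - 10 = -12)
J(I) = -I/3
M(D) = 1/(4 + D)
B(T, Z) = Z + (1 + T)*(Z - 5*T) (B(T, Z) = Z + (T + 1/(4 - 3))*(Z - 5*T) = Z + (T + 1/1)*(Z - 5*T) = Z + (T + 1)*(Z - 5*T) = Z + (1 + T)*(Z - 5*T))
(B(-5, -5) + t)*J(-3) = ((-5*(-5) - 5*(-5)² + 2*(-5) - 5*(-5)) - 12)*(-⅓*(-3)) = ((25 - 5*25 - 10 + 25) - 12)*1 = ((25 - 125 - 10 + 25) - 12)*1 = (-85 - 12)*1 = -97*1 = -97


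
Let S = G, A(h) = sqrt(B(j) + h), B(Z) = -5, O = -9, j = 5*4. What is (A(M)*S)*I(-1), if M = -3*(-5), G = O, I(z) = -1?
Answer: 9*sqrt(10) ≈ 28.461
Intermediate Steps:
j = 20
G = -9
M = 15
A(h) = sqrt(-5 + h)
S = -9
(A(M)*S)*I(-1) = (sqrt(-5 + 15)*(-9))*(-1) = (sqrt(10)*(-9))*(-1) = -9*sqrt(10)*(-1) = 9*sqrt(10)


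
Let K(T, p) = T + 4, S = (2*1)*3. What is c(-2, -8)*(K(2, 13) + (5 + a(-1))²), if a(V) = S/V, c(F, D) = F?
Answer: -14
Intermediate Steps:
S = 6 (S = 2*3 = 6)
a(V) = 6/V
K(T, p) = 4 + T
c(-2, -8)*(K(2, 13) + (5 + a(-1))²) = -2*((4 + 2) + (5 + 6/(-1))²) = -2*(6 + (5 + 6*(-1))²) = -2*(6 + (5 - 6)²) = -2*(6 + (-1)²) = -2*(6 + 1) = -2*7 = -14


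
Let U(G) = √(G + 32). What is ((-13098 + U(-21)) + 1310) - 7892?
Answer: -19680 + √11 ≈ -19677.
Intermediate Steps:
U(G) = √(32 + G)
((-13098 + U(-21)) + 1310) - 7892 = ((-13098 + √(32 - 21)) + 1310) - 7892 = ((-13098 + √11) + 1310) - 7892 = (-11788 + √11) - 7892 = -19680 + √11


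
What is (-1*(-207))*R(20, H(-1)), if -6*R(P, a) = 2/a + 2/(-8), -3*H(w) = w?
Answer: -1587/8 ≈ -198.38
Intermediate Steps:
H(w) = -w/3
R(P, a) = 1/24 - 1/(3*a) (R(P, a) = -(2/a + 2/(-8))/6 = -(2/a + 2*(-⅛))/6 = -(2/a - ¼)/6 = -(-¼ + 2/a)/6 = 1/24 - 1/(3*a))
(-1*(-207))*R(20, H(-1)) = (-1*(-207))*((-8 - ⅓*(-1))/(24*((-⅓*(-1))))) = 207*((-8 + ⅓)/(24*(⅓))) = 207*((1/24)*3*(-23/3)) = 207*(-23/24) = -1587/8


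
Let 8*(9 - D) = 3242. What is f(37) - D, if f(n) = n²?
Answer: 7061/4 ≈ 1765.3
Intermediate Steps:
D = -1585/4 (D = 9 - ⅛*3242 = 9 - 1621/4 = -1585/4 ≈ -396.25)
f(37) - D = 37² - 1*(-1585/4) = 1369 + 1585/4 = 7061/4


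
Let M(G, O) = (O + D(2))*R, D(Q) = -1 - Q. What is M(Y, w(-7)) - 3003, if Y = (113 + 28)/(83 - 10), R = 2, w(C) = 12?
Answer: -2985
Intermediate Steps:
Y = 141/73 ≈ 1.9315
M(G, O) = -6 + 2*O (M(G, O) = (O + (-1 - 1*2))*2 = (O + (-1 - 2))*2 = (O - 3)*2 = (-3 + O)*2 = -6 + 2*O)
M(Y, w(-7)) - 3003 = (-6 + 2*12) - 3003 = (-6 + 24) - 3003 = 18 - 3003 = -2985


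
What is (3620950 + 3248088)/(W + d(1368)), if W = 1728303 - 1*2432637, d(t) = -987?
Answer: -6869038/705321 ≈ -9.7389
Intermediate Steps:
W = -704334 (W = 1728303 - 2432637 = -704334)
(3620950 + 3248088)/(W + d(1368)) = (3620950 + 3248088)/(-704334 - 987) = 6869038/(-705321) = 6869038*(-1/705321) = -6869038/705321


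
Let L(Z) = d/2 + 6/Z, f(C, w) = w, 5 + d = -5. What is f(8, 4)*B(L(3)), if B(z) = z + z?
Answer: -24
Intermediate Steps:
d = -10 (d = -5 - 5 = -10)
L(Z) = -5 + 6/Z (L(Z) = -10/2 + 6/Z = -10*½ + 6/Z = -5 + 6/Z)
B(z) = 2*z
f(8, 4)*B(L(3)) = 4*(2*(-5 + 6/3)) = 4*(2*(-5 + 6*(⅓))) = 4*(2*(-5 + 2)) = 4*(2*(-3)) = 4*(-6) = -24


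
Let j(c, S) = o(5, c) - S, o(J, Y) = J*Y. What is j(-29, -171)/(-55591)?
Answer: -26/55591 ≈ -0.00046770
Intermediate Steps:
j(c, S) = -S + 5*c (j(c, S) = 5*c - S = -S + 5*c)
j(-29, -171)/(-55591) = (-1*(-171) + 5*(-29))/(-55591) = (171 - 145)*(-1/55591) = 26*(-1/55591) = -26/55591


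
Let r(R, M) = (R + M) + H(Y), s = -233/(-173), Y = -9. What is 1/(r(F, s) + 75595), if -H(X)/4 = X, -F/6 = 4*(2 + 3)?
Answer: 173/13063636 ≈ 1.3243e-5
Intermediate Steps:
F = -120 (F = -24*(2 + 3) = -24*5 = -6*20 = -120)
s = 233/173 (s = -233*(-1/173) = 233/173 ≈ 1.3468)
H(X) = -4*X
r(R, M) = 36 + M + R (r(R, M) = (R + M) - 4*(-9) = (M + R) + 36 = 36 + M + R)
1/(r(F, s) + 75595) = 1/((36 + 233/173 - 120) + 75595) = 1/(-14299/173 + 75595) = 1/(13063636/173) = 173/13063636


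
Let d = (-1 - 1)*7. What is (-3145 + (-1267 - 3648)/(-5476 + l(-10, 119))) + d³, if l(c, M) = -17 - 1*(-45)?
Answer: -32078357/5448 ≈ -5888.1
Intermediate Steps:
l(c, M) = 28 (l(c, M) = -17 + 45 = 28)
d = -14 (d = -2*7 = -14)
(-3145 + (-1267 - 3648)/(-5476 + l(-10, 119))) + d³ = (-3145 + (-1267 - 3648)/(-5476 + 28)) + (-14)³ = (-3145 - 4915/(-5448)) - 2744 = (-3145 - 4915*(-1/5448)) - 2744 = (-3145 + 4915/5448) - 2744 = -17129045/5448 - 2744 = -32078357/5448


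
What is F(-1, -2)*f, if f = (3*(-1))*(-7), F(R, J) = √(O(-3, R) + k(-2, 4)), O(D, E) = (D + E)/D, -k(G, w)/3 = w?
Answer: 28*I*√6 ≈ 68.586*I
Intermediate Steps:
k(G, w) = -3*w
O(D, E) = (D + E)/D
F(R, J) = √(-11 - R/3) (F(R, J) = √((-3 + R)/(-3) - 3*4) = √(-(-3 + R)/3 - 12) = √((1 - R/3) - 12) = √(-11 - R/3))
f = 21 (f = -3*(-7) = 21)
F(-1, -2)*f = (√(-99 - 3*(-1))/3)*21 = (√(-99 + 3)/3)*21 = (√(-96)/3)*21 = ((4*I*√6)/3)*21 = (4*I*√6/3)*21 = 28*I*√6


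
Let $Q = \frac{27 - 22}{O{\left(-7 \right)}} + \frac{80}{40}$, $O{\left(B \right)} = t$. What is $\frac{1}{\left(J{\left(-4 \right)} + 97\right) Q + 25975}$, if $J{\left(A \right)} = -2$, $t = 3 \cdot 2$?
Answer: $\frac{6}{157465} \approx 3.8104 \cdot 10^{-5}$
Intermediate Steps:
$t = 6$
$O{\left(B \right)} = 6$
$Q = \frac{17}{6}$ ($Q = \frac{27 - 22}{6} + \frac{80}{40} = \left(27 - 22\right) \frac{1}{6} + 80 \cdot \frac{1}{40} = 5 \cdot \frac{1}{6} + 2 = \frac{5}{6} + 2 = \frac{17}{6} \approx 2.8333$)
$\frac{1}{\left(J{\left(-4 \right)} + 97\right) Q + 25975} = \frac{1}{\left(-2 + 97\right) \frac{17}{6} + 25975} = \frac{1}{95 \cdot \frac{17}{6} + 25975} = \frac{1}{\frac{1615}{6} + 25975} = \frac{1}{\frac{157465}{6}} = \frac{6}{157465}$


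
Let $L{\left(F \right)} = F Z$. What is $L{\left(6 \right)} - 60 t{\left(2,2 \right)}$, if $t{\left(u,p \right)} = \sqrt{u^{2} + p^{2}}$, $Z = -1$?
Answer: $-6 - 120 \sqrt{2} \approx -175.71$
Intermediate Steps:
$L{\left(F \right)} = - F$ ($L{\left(F \right)} = F \left(-1\right) = - F$)
$t{\left(u,p \right)} = \sqrt{p^{2} + u^{2}}$
$L{\left(6 \right)} - 60 t{\left(2,2 \right)} = \left(-1\right) 6 - 60 \sqrt{2^{2} + 2^{2}} = -6 - 60 \sqrt{4 + 4} = -6 - 60 \sqrt{8} = -6 - 60 \cdot 2 \sqrt{2} = -6 - 120 \sqrt{2}$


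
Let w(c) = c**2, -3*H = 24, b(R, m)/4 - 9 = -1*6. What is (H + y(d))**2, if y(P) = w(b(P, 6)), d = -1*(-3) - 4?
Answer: 18496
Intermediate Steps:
d = -1 (d = 3 - 4 = -1)
b(R, m) = 12 (b(R, m) = 36 + 4*(-1*6) = 36 + 4*(-6) = 36 - 24 = 12)
H = -8 (H = -1/3*24 = -8)
y(P) = 144 (y(P) = 12**2 = 144)
(H + y(d))**2 = (-8 + 144)**2 = 136**2 = 18496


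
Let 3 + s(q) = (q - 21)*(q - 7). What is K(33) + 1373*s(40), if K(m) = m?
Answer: 856785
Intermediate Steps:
s(q) = -3 + (-21 + q)*(-7 + q) (s(q) = -3 + (q - 21)*(q - 7) = -3 + (-21 + q)*(-7 + q))
K(33) + 1373*s(40) = 33 + 1373*(144 + 40**2 - 28*40) = 33 + 1373*(144 + 1600 - 1120) = 33 + 1373*624 = 33 + 856752 = 856785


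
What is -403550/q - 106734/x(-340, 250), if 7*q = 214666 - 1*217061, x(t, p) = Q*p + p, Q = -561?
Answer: 39573462793/33530000 ≈ 1180.2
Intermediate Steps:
x(t, p) = -560*p (x(t, p) = -561*p + p = -560*p)
q = -2395/7 (q = (214666 - 1*217061)/7 = (214666 - 217061)/7 = (⅐)*(-2395) = -2395/7 ≈ -342.14)
-403550/q - 106734/x(-340, 250) = -403550/(-2395/7) - 106734/((-560*250)) = -403550*(-7/2395) - 106734/(-140000) = 564970/479 - 106734*(-1/140000) = 564970/479 + 53367/70000 = 39573462793/33530000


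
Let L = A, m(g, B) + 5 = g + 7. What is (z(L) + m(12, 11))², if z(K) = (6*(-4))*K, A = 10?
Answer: 51076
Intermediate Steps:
m(g, B) = 2 + g (m(g, B) = -5 + (g + 7) = -5 + (7 + g) = 2 + g)
L = 10
z(K) = -24*K
(z(L) + m(12, 11))² = (-24*10 + (2 + 12))² = (-240 + 14)² = (-226)² = 51076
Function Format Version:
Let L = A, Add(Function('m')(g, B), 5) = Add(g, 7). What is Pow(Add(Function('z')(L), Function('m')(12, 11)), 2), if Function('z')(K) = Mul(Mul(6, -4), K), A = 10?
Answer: 51076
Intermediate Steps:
Function('m')(g, B) = Add(2, g) (Function('m')(g, B) = Add(-5, Add(g, 7)) = Add(-5, Add(7, g)) = Add(2, g))
L = 10
Function('z')(K) = Mul(-24, K)
Pow(Add(Function('z')(L), Function('m')(12, 11)), 2) = Pow(Add(Mul(-24, 10), Add(2, 12)), 2) = Pow(Add(-240, 14), 2) = Pow(-226, 2) = 51076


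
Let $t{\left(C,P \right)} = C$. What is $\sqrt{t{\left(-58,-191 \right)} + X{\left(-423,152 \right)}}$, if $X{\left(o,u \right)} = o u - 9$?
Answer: $i \sqrt{64363} \approx 253.7 i$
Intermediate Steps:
$X{\left(o,u \right)} = -9 + o u$
$\sqrt{t{\left(-58,-191 \right)} + X{\left(-423,152 \right)}} = \sqrt{-58 - 64305} = \sqrt{-64363} = i \sqrt{64363}$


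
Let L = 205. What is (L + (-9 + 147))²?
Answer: 117649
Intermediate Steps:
(L + (-9 + 147))² = (205 + (-9 + 147))² = (205 + 138)² = 343² = 117649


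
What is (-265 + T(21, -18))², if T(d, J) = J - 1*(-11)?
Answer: 73984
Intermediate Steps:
T(d, J) = 11 + J (T(d, J) = J + 11 = 11 + J)
(-265 + T(21, -18))² = (-265 + (11 - 18))² = (-265 - 7)² = (-272)² = 73984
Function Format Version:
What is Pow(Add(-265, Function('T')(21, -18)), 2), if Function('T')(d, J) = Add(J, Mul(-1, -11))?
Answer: 73984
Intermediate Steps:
Function('T')(d, J) = Add(11, J) (Function('T')(d, J) = Add(J, 11) = Add(11, J))
Pow(Add(-265, Function('T')(21, -18)), 2) = Pow(Add(-265, Add(11, -18)), 2) = Pow(Add(-265, -7), 2) = Pow(-272, 2) = 73984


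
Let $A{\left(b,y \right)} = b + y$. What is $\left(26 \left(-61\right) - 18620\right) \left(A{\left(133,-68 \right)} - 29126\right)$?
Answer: $587206566$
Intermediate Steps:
$\left(26 \left(-61\right) - 18620\right) \left(A{\left(133,-68 \right)} - 29126\right) = \left(26 \left(-61\right) - 18620\right) \left(\left(133 - 68\right) - 29126\right) = \left(-1586 - 18620\right) \left(65 - 29126\right) = \left(-20206\right) \left(-29061\right) = 587206566$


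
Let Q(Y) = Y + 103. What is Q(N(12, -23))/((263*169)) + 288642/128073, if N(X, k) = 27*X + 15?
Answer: 330407160/145960529 ≈ 2.2637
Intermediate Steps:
N(X, k) = 15 + 27*X
Q(Y) = 103 + Y
Q(N(12, -23))/((263*169)) + 288642/128073 = (103 + (15 + 27*12))/((263*169)) + 288642/128073 = (103 + (15 + 324))/44447 + 288642*(1/128073) = (103 + 339)*(1/44447) + 96214/42691 = 442*(1/44447) + 96214/42691 = 34/3419 + 96214/42691 = 330407160/145960529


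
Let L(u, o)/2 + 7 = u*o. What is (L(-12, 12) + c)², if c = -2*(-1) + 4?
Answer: 87616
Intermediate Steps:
c = 6 (c = 2 + 4 = 6)
L(u, o) = -14 + 2*o*u (L(u, o) = -14 + 2*(u*o) = -14 + 2*(o*u) = -14 + 2*o*u)
(L(-12, 12) + c)² = ((-14 + 2*12*(-12)) + 6)² = ((-14 - 288) + 6)² = (-302 + 6)² = (-296)² = 87616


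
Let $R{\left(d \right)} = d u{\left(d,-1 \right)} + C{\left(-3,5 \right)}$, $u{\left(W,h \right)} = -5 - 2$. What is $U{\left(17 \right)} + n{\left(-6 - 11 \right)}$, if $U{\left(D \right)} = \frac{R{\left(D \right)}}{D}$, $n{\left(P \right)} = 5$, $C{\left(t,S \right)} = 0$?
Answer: $-2$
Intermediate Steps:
$u{\left(W,h \right)} = -7$ ($u{\left(W,h \right)} = -5 - 2 = -7$)
$R{\left(d \right)} = - 7 d$ ($R{\left(d \right)} = d \left(-7\right) + 0 = - 7 d + 0 = - 7 d$)
$U{\left(D \right)} = -7$ ($U{\left(D \right)} = \frac{\left(-7\right) D}{D} = -7$)
$U{\left(17 \right)} + n{\left(-6 - 11 \right)} = -7 + 5 = -2$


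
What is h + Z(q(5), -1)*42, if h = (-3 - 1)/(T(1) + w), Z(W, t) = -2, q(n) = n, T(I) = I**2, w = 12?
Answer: -1096/13 ≈ -84.308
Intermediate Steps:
h = -4/13 (h = (-3 - 1)/(1**2 + 12) = -4/(1 + 12) = -4/13 ≈ -0.30769)
h + Z(q(5), -1)*42 = -4/13 - 2*42 = -4/13 - 84 = -1096/13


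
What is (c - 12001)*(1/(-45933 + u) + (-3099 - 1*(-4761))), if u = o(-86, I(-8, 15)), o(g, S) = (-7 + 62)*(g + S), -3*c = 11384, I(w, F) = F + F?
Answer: -3860126302135/147039 ≈ -2.6252e+7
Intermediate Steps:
I(w, F) = 2*F
c = -11384/3 (c = -⅓*11384 = -11384/3 ≈ -3794.7)
o(g, S) = 55*S + 55*g (o(g, S) = 55*(S + g) = 55*S + 55*g)
u = -3080 (u = 55*(2*15) + 55*(-86) = 55*30 - 4730 = 1650 - 4730 = -3080)
(c - 12001)*(1/(-45933 + u) + (-3099 - 1*(-4761))) = (-11384/3 - 12001)*(1/(-45933 - 3080) + (-3099 - 1*(-4761))) = -47387*(1/(-49013) + (-3099 + 4761))/3 = -47387*(-1/49013 + 1662)/3 = -47387/3*81459605/49013 = -3860126302135/147039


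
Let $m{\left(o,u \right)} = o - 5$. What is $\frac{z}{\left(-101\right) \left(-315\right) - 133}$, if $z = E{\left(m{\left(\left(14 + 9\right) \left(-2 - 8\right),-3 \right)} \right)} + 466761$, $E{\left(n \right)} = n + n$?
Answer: $\frac{66613}{4526} \approx 14.718$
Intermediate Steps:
$m{\left(o,u \right)} = -5 + o$ ($m{\left(o,u \right)} = o - 5 = -5 + o$)
$E{\left(n \right)} = 2 n$
$z = 466291$ ($z = 2 \left(-5 + \left(14 + 9\right) \left(-2 - 8\right)\right) + 466761 = 2 \left(-5 + 23 \left(-10\right)\right) + 466761 = 2 \left(-5 - 230\right) + 466761 = 2 \left(-235\right) + 466761 = -470 + 466761 = 466291$)
$\frac{z}{\left(-101\right) \left(-315\right) - 133} = \frac{466291}{\left(-101\right) \left(-315\right) - 133} = \frac{466291}{31815 - 133} = \frac{466291}{31682} = 466291 \cdot \frac{1}{31682} = \frac{66613}{4526}$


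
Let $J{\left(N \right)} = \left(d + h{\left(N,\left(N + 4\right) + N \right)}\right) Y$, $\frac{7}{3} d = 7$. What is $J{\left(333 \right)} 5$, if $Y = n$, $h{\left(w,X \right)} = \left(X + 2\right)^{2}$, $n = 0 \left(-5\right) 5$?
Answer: $0$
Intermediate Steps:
$d = 3$ ($d = \frac{3}{7} \cdot 7 = 3$)
$n = 0$ ($n = 0 \cdot 5 = 0$)
$h{\left(w,X \right)} = \left(2 + X\right)^{2}$
$Y = 0$
$J{\left(N \right)} = 0$ ($J{\left(N \right)} = \left(3 + \left(2 + \left(\left(N + 4\right) + N\right)\right)^{2}\right) 0 = \left(3 + \left(2 + \left(\left(4 + N\right) + N\right)\right)^{2}\right) 0 = \left(3 + \left(2 + \left(4 + 2 N\right)\right)^{2}\right) 0 = \left(3 + \left(6 + 2 N\right)^{2}\right) 0 = 0$)
$J{\left(333 \right)} 5 = 0 \cdot 5 = 0$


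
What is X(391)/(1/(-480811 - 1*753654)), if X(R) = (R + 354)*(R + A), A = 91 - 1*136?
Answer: -318208043050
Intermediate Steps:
A = -45 (A = 91 - 136 = -45)
X(R) = (-45 + R)*(354 + R) (X(R) = (R + 354)*(R - 45) = (354 + R)*(-45 + R) = (-45 + R)*(354 + R))
X(391)/(1/(-480811 - 1*753654)) = (-15930 + 391**2 + 309*391)/(1/(-480811 - 1*753654)) = (-15930 + 152881 + 120819)/(1/(-480811 - 753654)) = 257770/(1/(-1234465)) = 257770/(-1/1234465) = 257770*(-1234465) = -318208043050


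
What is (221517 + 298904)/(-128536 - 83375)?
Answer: -520421/211911 ≈ -2.4558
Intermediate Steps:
(221517 + 298904)/(-128536 - 83375) = 520421/(-211911) = 520421*(-1/211911) = -520421/211911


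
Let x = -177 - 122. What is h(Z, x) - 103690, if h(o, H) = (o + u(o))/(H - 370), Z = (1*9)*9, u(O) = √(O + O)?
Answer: -23122897/223 - 3*√2/223 ≈ -1.0369e+5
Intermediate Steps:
x = -299
u(O) = √2*√O (u(O) = √(2*O) = √2*√O)
Z = 81 (Z = 9*9 = 81)
h(o, H) = (o + √2*√o)/(-370 + H) (h(o, H) = (o + √2*√o)/(H - 370) = (o + √2*√o)/(-370 + H))
h(Z, x) - 103690 = (81 + √2*√81)/(-370 - 299) - 103690 = (81 + √2*9)/(-669) - 103690 = -(81 + 9*√2)/669 - 103690 = (-27/223 - 3*√2/223) - 103690 = -23122897/223 - 3*√2/223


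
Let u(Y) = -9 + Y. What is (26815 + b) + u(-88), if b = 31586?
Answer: 58304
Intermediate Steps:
(26815 + b) + u(-88) = (26815 + 31586) + (-9 - 88) = 58401 - 97 = 58304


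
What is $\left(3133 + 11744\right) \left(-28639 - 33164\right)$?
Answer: $-919443231$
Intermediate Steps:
$\left(3133 + 11744\right) \left(-28639 - 33164\right) = 14877 \left(-61803\right) = -919443231$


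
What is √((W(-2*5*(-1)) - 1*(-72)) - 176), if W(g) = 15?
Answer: I*√89 ≈ 9.434*I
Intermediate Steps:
√((W(-2*5*(-1)) - 1*(-72)) - 176) = √((15 - 1*(-72)) - 176) = √((15 + 72) - 176) = √(87 - 176) = √(-89) = I*√89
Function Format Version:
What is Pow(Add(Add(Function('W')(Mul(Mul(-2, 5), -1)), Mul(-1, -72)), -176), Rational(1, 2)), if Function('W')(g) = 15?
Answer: Mul(I, Pow(89, Rational(1, 2))) ≈ Mul(9.4340, I)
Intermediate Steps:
Pow(Add(Add(Function('W')(Mul(Mul(-2, 5), -1)), Mul(-1, -72)), -176), Rational(1, 2)) = Pow(Add(Add(15, Mul(-1, -72)), -176), Rational(1, 2)) = Pow(Add(Add(15, 72), -176), Rational(1, 2)) = Pow(Add(87, -176), Rational(1, 2)) = Pow(-89, Rational(1, 2)) = Mul(I, Pow(89, Rational(1, 2)))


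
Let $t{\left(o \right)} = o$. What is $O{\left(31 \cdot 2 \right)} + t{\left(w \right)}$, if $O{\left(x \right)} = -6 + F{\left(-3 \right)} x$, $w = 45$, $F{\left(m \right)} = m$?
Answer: $-147$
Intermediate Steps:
$O{\left(x \right)} = -6 - 3 x$
$O{\left(31 \cdot 2 \right)} + t{\left(w \right)} = \left(-6 - 3 \cdot 31 \cdot 2\right) + 45 = \left(-6 - 186\right) + 45 = -192 + 45 = -147$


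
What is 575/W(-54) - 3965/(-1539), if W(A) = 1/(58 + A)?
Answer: 3543665/1539 ≈ 2302.6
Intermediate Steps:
575/W(-54) - 3965/(-1539) = 575/(1/(58 - 54)) - 3965/(-1539) = 575/(1/4) - 3965*(-1/1539) = 575/(1/4) + 3965/1539 = 575*4 + 3965/1539 = 2300 + 3965/1539 = 3543665/1539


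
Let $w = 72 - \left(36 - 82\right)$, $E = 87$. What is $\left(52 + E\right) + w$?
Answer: $257$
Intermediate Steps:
$w = 118$ ($w = 72 - -46 = 72 + 46 = 118$)
$\left(52 + E\right) + w = \left(52 + 87\right) + 118 = 139 + 118 = 257$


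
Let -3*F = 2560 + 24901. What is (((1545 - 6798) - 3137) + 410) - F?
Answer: 3521/3 ≈ 1173.7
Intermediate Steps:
F = -27461/3 (F = -(2560 + 24901)/3 = -⅓*27461 = -27461/3 ≈ -9153.7)
(((1545 - 6798) - 3137) + 410) - F = (((1545 - 6798) - 3137) + 410) - 1*(-27461/3) = ((-5253 - 3137) + 410) + 27461/3 = (-8390 + 410) + 27461/3 = -7980 + 27461/3 = 3521/3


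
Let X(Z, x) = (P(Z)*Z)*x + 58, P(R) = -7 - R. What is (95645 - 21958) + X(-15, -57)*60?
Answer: 487567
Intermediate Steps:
X(Z, x) = 58 + Z*x*(-7 - Z) (X(Z, x) = ((-7 - Z)*Z)*x + 58 = (Z*(-7 - Z))*x + 58 = Z*x*(-7 - Z) + 58 = 58 + Z*x*(-7 - Z))
(95645 - 21958) + X(-15, -57)*60 = (95645 - 21958) + (58 - 1*(-15)*(-57)*(7 - 15))*60 = 73687 + (58 - 1*(-15)*(-57)*(-8))*60 = 73687 + (58 + 6840)*60 = 73687 + 6898*60 = 73687 + 413880 = 487567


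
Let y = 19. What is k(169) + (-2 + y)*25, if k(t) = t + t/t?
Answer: 595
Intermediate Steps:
k(t) = 1 + t (k(t) = t + 1 = 1 + t)
k(169) + (-2 + y)*25 = (1 + 169) + (-2 + 19)*25 = 170 + 17*25 = 170 + 425 = 595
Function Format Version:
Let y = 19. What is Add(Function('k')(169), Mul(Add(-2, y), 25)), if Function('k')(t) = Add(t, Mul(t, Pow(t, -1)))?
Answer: 595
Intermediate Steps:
Function('k')(t) = Add(1, t) (Function('k')(t) = Add(t, 1) = Add(1, t))
Add(Function('k')(169), Mul(Add(-2, y), 25)) = Add(Add(1, 169), Mul(Add(-2, 19), 25)) = Add(170, Mul(17, 25)) = Add(170, 425) = 595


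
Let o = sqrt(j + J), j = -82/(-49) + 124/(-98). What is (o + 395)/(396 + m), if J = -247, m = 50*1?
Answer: 395/446 + I*sqrt(12083)/3122 ≈ 0.88565 + 0.035209*I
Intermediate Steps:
m = 50
j = 20/49 (j = -82*(-1/49) + 124*(-1/98) = 82/49 - 62/49 = 20/49 ≈ 0.40816)
o = I*sqrt(12083)/7 (o = sqrt(20/49 - 247) = sqrt(-12083/49) = I*sqrt(12083)/7 ≈ 15.703*I)
(o + 395)/(396 + m) = (I*sqrt(12083)/7 + 395)/(396 + 50) = (395 + I*sqrt(12083)/7)/446 = (395 + I*sqrt(12083)/7)*(1/446) = 395/446 + I*sqrt(12083)/3122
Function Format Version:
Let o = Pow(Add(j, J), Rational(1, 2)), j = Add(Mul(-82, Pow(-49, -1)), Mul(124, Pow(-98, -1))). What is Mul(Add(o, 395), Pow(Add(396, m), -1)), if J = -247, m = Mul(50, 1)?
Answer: Add(Rational(395, 446), Mul(Rational(1, 3122), I, Pow(12083, Rational(1, 2)))) ≈ Add(0.88565, Mul(0.035209, I))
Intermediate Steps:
m = 50
j = Rational(20, 49) (j = Add(Mul(-82, Rational(-1, 49)), Mul(124, Rational(-1, 98))) = Add(Rational(82, 49), Rational(-62, 49)) = Rational(20, 49) ≈ 0.40816)
o = Mul(Rational(1, 7), I, Pow(12083, Rational(1, 2))) (o = Pow(Add(Rational(20, 49), -247), Rational(1, 2)) = Pow(Rational(-12083, 49), Rational(1, 2)) = Mul(Rational(1, 7), I, Pow(12083, Rational(1, 2))) ≈ Mul(15.703, I))
Mul(Add(o, 395), Pow(Add(396, m), -1)) = Mul(Add(Mul(Rational(1, 7), I, Pow(12083, Rational(1, 2))), 395), Pow(Add(396, 50), -1)) = Mul(Add(395, Mul(Rational(1, 7), I, Pow(12083, Rational(1, 2)))), Pow(446, -1)) = Mul(Add(395, Mul(Rational(1, 7), I, Pow(12083, Rational(1, 2)))), Rational(1, 446)) = Add(Rational(395, 446), Mul(Rational(1, 3122), I, Pow(12083, Rational(1, 2))))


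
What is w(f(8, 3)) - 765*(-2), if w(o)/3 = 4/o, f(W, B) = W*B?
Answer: 3061/2 ≈ 1530.5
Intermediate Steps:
f(W, B) = B*W
w(o) = 12/o (w(o) = 3*(4/o) = 12/o)
w(f(8, 3)) - 765*(-2) = 12/((3*8)) - 765*(-2) = 12/24 - 1*(-1530) = 12*(1/24) + 1530 = ½ + 1530 = 3061/2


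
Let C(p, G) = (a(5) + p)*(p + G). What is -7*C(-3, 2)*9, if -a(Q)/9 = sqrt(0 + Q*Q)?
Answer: -3024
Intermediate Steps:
a(Q) = -9*sqrt(Q**2) (a(Q) = -9*sqrt(0 + Q*Q) = -9*sqrt(0 + Q**2) = -9*sqrt(Q**2))
C(p, G) = (-45 + p)*(G + p) (C(p, G) = (-9*sqrt(5**2) + p)*(p + G) = (-9*sqrt(25) + p)*(G + p) = (-9*5 + p)*(G + p) = (-45 + p)*(G + p))
-7*C(-3, 2)*9 = -7*((-3)**2 - 45*2 - 45*(-3) + 2*(-3))*9 = -7*(9 - 90 + 135 - 6)*9 = -7*48*9 = -336*9 = -3024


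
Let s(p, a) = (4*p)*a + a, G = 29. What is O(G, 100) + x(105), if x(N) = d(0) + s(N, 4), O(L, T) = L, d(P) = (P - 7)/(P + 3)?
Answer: 5132/3 ≈ 1710.7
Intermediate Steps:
d(P) = (-7 + P)/(3 + P)
s(p, a) = a + 4*a*p (s(p, a) = 4*a*p + a = a + 4*a*p)
x(N) = 5/3 + 16*N (x(N) = (-7 + 0)/(3 + 0) + 4*(1 + 4*N) = -7/3 + (4 + 16*N) = 5/3 + 16*N)
O(G, 100) + x(105) = 29 + (5/3 + 16*105) = 29 + (5/3 + 1680) = 29 + 5045/3 = 5132/3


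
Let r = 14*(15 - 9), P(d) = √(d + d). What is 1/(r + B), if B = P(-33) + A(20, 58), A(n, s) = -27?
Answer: 19/1105 - I*√66/3315 ≈ 0.017195 - 0.0024507*I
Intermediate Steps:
P(d) = √2*√d (P(d) = √(2*d) = √2*√d)
B = -27 + I*√66 (B = √2*√(-33) - 27 = √2*(I*√33) - 27 = I*√66 - 27 = -27 + I*√66 ≈ -27.0 + 8.124*I)
r = 84 (r = 14*6 = 84)
1/(r + B) = 1/(84 + (-27 + I*√66)) = 1/(57 + I*√66)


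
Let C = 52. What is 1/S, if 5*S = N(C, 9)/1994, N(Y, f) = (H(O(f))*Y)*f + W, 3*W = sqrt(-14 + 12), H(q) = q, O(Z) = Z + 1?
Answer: 209968200/98560801 - 14955*I*sqrt(2)/98560801 ≈ 2.1303 - 0.00021458*I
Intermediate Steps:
O(Z) = 1 + Z
W = I*sqrt(2)/3 (W = sqrt(-14 + 12)/3 = sqrt(-2)/3 = (I*sqrt(2))/3 = I*sqrt(2)/3 ≈ 0.4714*I)
N(Y, f) = I*sqrt(2)/3 + Y*f*(1 + f) (N(Y, f) = ((1 + f)*Y)*f + I*sqrt(2)/3 = (Y*(1 + f))*f + I*sqrt(2)/3 = Y*f*(1 + f) + I*sqrt(2)/3 = I*sqrt(2)/3 + Y*f*(1 + f))
S = 468/997 + I*sqrt(2)/29910 (S = ((I*sqrt(2)/3 + 52*9*(1 + 9))/1994)/5 = ((I*sqrt(2)/3 + 52*9*10)*(1/1994))/5 = ((I*sqrt(2)/3 + 4680)*(1/1994))/5 = ((4680 + I*sqrt(2)/3)*(1/1994))/5 = (2340/997 + I*sqrt(2)/5982)/5 = 468/997 + I*sqrt(2)/29910 ≈ 0.46941 + 4.7282e-5*I)
1/S = 1/(468/997 + I*sqrt(2)/29910)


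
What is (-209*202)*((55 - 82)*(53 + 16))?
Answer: 78652134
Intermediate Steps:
(-209*202)*((55 - 82)*(53 + 16)) = -(-1139886)*69 = -42218*(-1863) = 78652134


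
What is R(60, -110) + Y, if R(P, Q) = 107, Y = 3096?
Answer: 3203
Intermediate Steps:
R(60, -110) + Y = 107 + 3096 = 3203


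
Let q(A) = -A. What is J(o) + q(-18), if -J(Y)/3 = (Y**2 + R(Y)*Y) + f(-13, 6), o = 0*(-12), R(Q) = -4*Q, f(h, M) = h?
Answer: 57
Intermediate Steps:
o = 0
J(Y) = 39 + 9*Y**2 (J(Y) = -3*((Y**2 + (-4*Y)*Y) - 13) = -3*((Y**2 - 4*Y**2) - 13) = -3*(-3*Y**2 - 13) = -3*(-13 - 3*Y**2) = 39 + 9*Y**2)
J(o) + q(-18) = (39 + 9*0**2) - 1*(-18) = (39 + 9*0) + 18 = (39 + 0) + 18 = 39 + 18 = 57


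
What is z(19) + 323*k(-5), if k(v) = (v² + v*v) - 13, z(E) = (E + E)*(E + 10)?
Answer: 13053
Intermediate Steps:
z(E) = 2*E*(10 + E) (z(E) = (2*E)*(10 + E) = 2*E*(10 + E))
k(v) = -13 + 2*v² (k(v) = (v² + v²) - 13 = 2*v² - 13 = -13 + 2*v²)
z(19) + 323*k(-5) = 2*19*(10 + 19) + 323*(-13 + 2*(-5)²) = 2*19*29 + 323*(-13 + 2*25) = 1102 + 323*(-13 + 50) = 1102 + 323*37 = 1102 + 11951 = 13053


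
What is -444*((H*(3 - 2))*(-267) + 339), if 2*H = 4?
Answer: 86580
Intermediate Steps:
H = 2 (H = (½)*4 = 2)
-444*((H*(3 - 2))*(-267) + 339) = -444*((2*(3 - 2))*(-267) + 339) = -444*((2*1)*(-267) + 339) = -444*(2*(-267) + 339) = -444*(-534 + 339) = -444*(-195) = 86580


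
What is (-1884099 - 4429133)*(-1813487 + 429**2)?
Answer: 10287070629472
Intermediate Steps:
(-1884099 - 4429133)*(-1813487 + 429**2) = -6313232*(-1813487 + 184041) = -6313232*(-1629446) = 10287070629472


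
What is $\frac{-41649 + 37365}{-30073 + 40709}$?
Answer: $- \frac{1071}{2659} \approx -0.40278$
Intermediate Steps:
$\frac{-41649 + 37365}{-30073 + 40709} = - \frac{4284}{10636} = \left(-4284\right) \frac{1}{10636} = - \frac{1071}{2659}$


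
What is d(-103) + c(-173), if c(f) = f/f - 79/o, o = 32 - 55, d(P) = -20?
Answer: -358/23 ≈ -15.565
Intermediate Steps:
o = -23
c(f) = 102/23 (c(f) = f/f - 79/(-23) = 1 - 79*(-1/23) = 1 + 79/23 = 102/23)
d(-103) + c(-173) = -20 + 102/23 = -358/23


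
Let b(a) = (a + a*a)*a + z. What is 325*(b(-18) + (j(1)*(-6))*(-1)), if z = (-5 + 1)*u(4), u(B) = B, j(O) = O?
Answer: -1793350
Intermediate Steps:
z = -16 (z = (-5 + 1)*4 = -4*4 = -16)
b(a) = -16 + a*(a + a**2) (b(a) = (a + a*a)*a - 16 = (a + a**2)*a - 16 = a*(a + a**2) - 16 = -16 + a*(a + a**2))
325*(b(-18) + (j(1)*(-6))*(-1)) = 325*((-16 + (-18)**2 + (-18)**3) + (1*(-6))*(-1)) = 325*((-16 + 324 - 5832) - 6*(-1)) = 325*(-5524 + 6) = 325*(-5518) = -1793350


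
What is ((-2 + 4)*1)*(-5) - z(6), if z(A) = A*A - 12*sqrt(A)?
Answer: -46 + 12*sqrt(6) ≈ -16.606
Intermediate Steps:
z(A) = A**2 - 12*sqrt(A)
((-2 + 4)*1)*(-5) - z(6) = ((-2 + 4)*1)*(-5) - (6**2 - 12*sqrt(6)) = (2*1)*(-5) - (36 - 12*sqrt(6)) = 2*(-5) + (-36 + 12*sqrt(6)) = -10 + (-36 + 12*sqrt(6)) = -46 + 12*sqrt(6)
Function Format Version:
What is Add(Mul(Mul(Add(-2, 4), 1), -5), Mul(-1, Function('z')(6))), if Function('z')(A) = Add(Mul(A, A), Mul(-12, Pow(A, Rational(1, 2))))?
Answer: Add(-46, Mul(12, Pow(6, Rational(1, 2)))) ≈ -16.606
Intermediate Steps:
Function('z')(A) = Add(Pow(A, 2), Mul(-12, Pow(A, Rational(1, 2))))
Add(Mul(Mul(Add(-2, 4), 1), -5), Mul(-1, Function('z')(6))) = Add(Mul(Mul(Add(-2, 4), 1), -5), Mul(-1, Add(Pow(6, 2), Mul(-12, Pow(6, Rational(1, 2)))))) = Add(Mul(Mul(2, 1), -5), Mul(-1, Add(36, Mul(-12, Pow(6, Rational(1, 2)))))) = Add(Mul(2, -5), Add(-36, Mul(12, Pow(6, Rational(1, 2))))) = Add(-10, Add(-36, Mul(12, Pow(6, Rational(1, 2))))) = Add(-46, Mul(12, Pow(6, Rational(1, 2))))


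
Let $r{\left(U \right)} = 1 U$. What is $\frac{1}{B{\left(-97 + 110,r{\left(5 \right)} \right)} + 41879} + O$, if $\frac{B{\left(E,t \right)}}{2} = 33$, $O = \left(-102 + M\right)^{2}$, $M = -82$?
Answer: $\frac{1420089921}{41945} \approx 33856.0$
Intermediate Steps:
$O = 33856$ ($O = \left(-102 - 82\right)^{2} = \left(-184\right)^{2} = 33856$)
$r{\left(U \right)} = U$
$B{\left(E,t \right)} = 66$ ($B{\left(E,t \right)} = 2 \cdot 33 = 66$)
$\frac{1}{B{\left(-97 + 110,r{\left(5 \right)} \right)} + 41879} + O = \frac{1}{66 + 41879} + 33856 = \frac{1}{41945} + 33856 = \frac{1420089921}{41945}$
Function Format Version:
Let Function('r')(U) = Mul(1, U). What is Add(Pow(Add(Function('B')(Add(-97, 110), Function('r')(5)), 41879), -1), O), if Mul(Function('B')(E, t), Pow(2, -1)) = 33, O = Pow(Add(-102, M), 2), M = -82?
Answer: Rational(1420089921, 41945) ≈ 33856.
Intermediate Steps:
O = 33856 (O = Pow(Add(-102, -82), 2) = Pow(-184, 2) = 33856)
Function('r')(U) = U
Function('B')(E, t) = 66 (Function('B')(E, t) = Mul(2, 33) = 66)
Add(Pow(Add(Function('B')(Add(-97, 110), Function('r')(5)), 41879), -1), O) = Add(Pow(Add(66, 41879), -1), 33856) = Add(Pow(41945, -1), 33856) = Add(Rational(1, 41945), 33856) = Rational(1420089921, 41945)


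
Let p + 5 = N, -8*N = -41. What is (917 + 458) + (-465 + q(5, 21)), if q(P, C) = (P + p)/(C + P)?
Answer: 189321/208 ≈ 910.20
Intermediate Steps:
N = 41/8 (N = -⅛*(-41) = 41/8 ≈ 5.1250)
p = ⅛ (p = -5 + 41/8 = ⅛ ≈ 0.12500)
q(P, C) = (⅛ + P)/(C + P) (q(P, C) = (P + ⅛)/(C + P) = (⅛ + P)/(C + P))
(917 + 458) + (-465 + q(5, 21)) = (917 + 458) + (-465 + (⅛ + 5)/(21 + 5)) = 1375 + (-465 + (41/8)/26) = 1375 + (-465 + (1/26)*(41/8)) = 1375 + (-465 + 41/208) = 1375 - 96679/208 = 189321/208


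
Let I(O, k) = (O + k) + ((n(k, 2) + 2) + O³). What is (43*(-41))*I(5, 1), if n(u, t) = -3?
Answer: -229190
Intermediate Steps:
I(O, k) = -1 + O + k + O³ (I(O, k) = (O + k) + ((-3 + 2) + O³) = (O + k) + (-1 + O³) = -1 + O + k + O³)
(43*(-41))*I(5, 1) = (43*(-41))*(-1 + 5 + 1 + 5³) = -1763*(-1 + 5 + 1 + 125) = -1763*130 = -229190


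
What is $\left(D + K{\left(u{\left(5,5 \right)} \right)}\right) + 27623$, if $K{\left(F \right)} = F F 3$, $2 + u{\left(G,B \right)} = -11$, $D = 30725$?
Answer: $58855$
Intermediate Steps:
$u{\left(G,B \right)} = -13$ ($u{\left(G,B \right)} = -2 - 11 = -13$)
$K{\left(F \right)} = 3 F^{2}$ ($K{\left(F \right)} = F^{2} \cdot 3 = 3 F^{2}$)
$\left(D + K{\left(u{\left(5,5 \right)} \right)}\right) + 27623 = \left(30725 + 3 \left(-13\right)^{2}\right) + 27623 = \left(30725 + 3 \cdot 169\right) + 27623 = \left(30725 + 507\right) + 27623 = 31232 + 27623 = 58855$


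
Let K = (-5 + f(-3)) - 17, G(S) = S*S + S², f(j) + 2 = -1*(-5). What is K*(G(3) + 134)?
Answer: -2888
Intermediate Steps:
f(j) = 3 (f(j) = -2 - 1*(-5) = -2 + 5 = 3)
G(S) = 2*S² (G(S) = S² + S² = 2*S²)
K = -19 (K = (-5 + 3) - 17 = -2 - 17 = -19)
K*(G(3) + 134) = -19*(2*3² + 134) = -19*(2*9 + 134) = -19*(18 + 134) = -19*152 = -2888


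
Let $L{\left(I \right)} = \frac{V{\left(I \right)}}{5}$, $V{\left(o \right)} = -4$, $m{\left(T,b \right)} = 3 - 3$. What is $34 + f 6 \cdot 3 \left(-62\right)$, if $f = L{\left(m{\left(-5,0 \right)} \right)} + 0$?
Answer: $\frac{4634}{5} \approx 926.8$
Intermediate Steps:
$m{\left(T,b \right)} = 0$
$L{\left(I \right)} = - \frac{4}{5}$
$f = - \frac{4}{5}$ ($f = - \frac{4}{5} + 0 = - \frac{4}{5} \approx -0.8$)
$34 + f 6 \cdot 3 \left(-62\right) = 34 + \left(- \frac{4}{5}\right) 6 \cdot 3 \left(-62\right) = 34 + \left(- \frac{24}{5}\right) 3 \left(-62\right) = 34 - - \frac{4464}{5} = 34 + \frac{4464}{5} = \frac{4634}{5}$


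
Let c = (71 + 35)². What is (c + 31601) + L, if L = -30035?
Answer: 12802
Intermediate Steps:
c = 11236 (c = 106² = 11236)
(c + 31601) + L = (11236 + 31601) - 30035 = 42837 - 30035 = 12802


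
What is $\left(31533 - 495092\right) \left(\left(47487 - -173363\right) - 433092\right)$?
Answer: $98386689278$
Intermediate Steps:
$\left(31533 - 495092\right) \left(\left(47487 - -173363\right) - 433092\right) = - 463559 \left(\left(47487 + 173363\right) - 433092\right) = - 463559 \left(220850 - 433092\right) = \left(-463559\right) \left(-212242\right) = 98386689278$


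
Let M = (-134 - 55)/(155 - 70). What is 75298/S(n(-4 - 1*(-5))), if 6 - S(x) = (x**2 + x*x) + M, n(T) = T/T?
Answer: 6400330/529 ≈ 12099.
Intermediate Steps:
M = -189/85 ≈ -2.2235
n(T) = 1
S(x) = 699/85 - 2*x**2 (S(x) = 6 - ((x**2 + x*x) - 189/85) = 6 - ((x**2 + x**2) - 189/85) = 6 - (2*x**2 - 189/85) = 6 - (-189/85 + 2*x**2) = 6 + (189/85 - 2*x**2) = 699/85 - 2*x**2)
75298/S(n(-4 - 1*(-5))) = 75298/(699/85 - 2*1**2) = 75298/(699/85 - 2*1) = 75298/(699/85 - 2) = 75298/(529/85) = 75298*(85/529) = 6400330/529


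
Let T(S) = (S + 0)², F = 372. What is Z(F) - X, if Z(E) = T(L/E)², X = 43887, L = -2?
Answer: -52527613700591/1196883216 ≈ -43887.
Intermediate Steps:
T(S) = S²
Z(E) = 16/E⁴ (Z(E) = ((-2/E)²)² = (4/E²)² = 16/E⁴)
Z(F) - X = 16/372⁴ - 1*43887 = 16*(1/19150131456) - 43887 = 1/1196883216 - 43887 = -52527613700591/1196883216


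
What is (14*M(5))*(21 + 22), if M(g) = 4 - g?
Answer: -602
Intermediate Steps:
(14*M(5))*(21 + 22) = (14*(4 - 1*5))*(21 + 22) = (14*(4 - 5))*43 = (14*(-1))*43 = -14*43 = -602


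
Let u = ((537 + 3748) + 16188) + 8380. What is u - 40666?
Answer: -11813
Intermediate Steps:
u = 28853 (u = (4285 + 16188) + 8380 = 20473 + 8380 = 28853)
u - 40666 = 28853 - 40666 = -11813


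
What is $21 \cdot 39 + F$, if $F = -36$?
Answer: $783$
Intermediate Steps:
$21 \cdot 39 + F = 21 \cdot 39 - 36 = 819 - 36 = 783$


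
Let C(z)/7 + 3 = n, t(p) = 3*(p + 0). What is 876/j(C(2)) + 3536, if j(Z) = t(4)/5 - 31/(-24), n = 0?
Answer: 1671568/443 ≈ 3773.3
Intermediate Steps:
t(p) = 3*p
C(z) = -21 (C(z) = -21 + 7*0 = -21 + 0 = -21)
j(Z) = 443/120 (j(Z) = (3*4)/5 - 31/(-24) = 12*(⅕) - 31*(-1/24) = 12/5 + 31/24 = 443/120)
876/j(C(2)) + 3536 = 876/(443/120) + 3536 = 876*(120/443) + 3536 = 105120/443 + 3536 = 1671568/443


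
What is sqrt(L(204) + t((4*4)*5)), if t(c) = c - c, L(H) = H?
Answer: 2*sqrt(51) ≈ 14.283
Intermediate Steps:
t(c) = 0
sqrt(L(204) + t((4*4)*5)) = sqrt(204 + 0) = sqrt(204) = 2*sqrt(51)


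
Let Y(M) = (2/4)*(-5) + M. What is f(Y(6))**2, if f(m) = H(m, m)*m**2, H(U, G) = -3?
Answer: 21609/16 ≈ 1350.6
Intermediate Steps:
Y(M) = -5/2 + M (Y(M) = (2*(1/4))*(-5) + M = (1/2)*(-5) + M = -5/2 + M)
f(m) = -3*m**2
f(Y(6))**2 = (-3*(-5/2 + 6)**2)**2 = (-3*(7/2)**2)**2 = (-3*49/4)**2 = (-147/4)**2 = 21609/16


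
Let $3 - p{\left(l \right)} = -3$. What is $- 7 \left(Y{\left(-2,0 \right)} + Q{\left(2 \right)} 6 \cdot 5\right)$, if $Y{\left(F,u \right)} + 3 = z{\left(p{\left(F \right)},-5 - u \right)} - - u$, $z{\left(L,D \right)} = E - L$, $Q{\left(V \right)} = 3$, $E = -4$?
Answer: $-539$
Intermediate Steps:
$p{\left(l \right)} = 6$ ($p{\left(l \right)} = 3 - -3 = 3 + 3 = 6$)
$z{\left(L,D \right)} = -4 - L$
$Y{\left(F,u \right)} = -13 + u$ ($Y{\left(F,u \right)} = -3 - \left(10 - u\right) = -3 + \left(\left(-4 - 6\right) + u\right) = -3 + \left(-10 + u\right) = -13 + u$)
$- 7 \left(Y{\left(-2,0 \right)} + Q{\left(2 \right)} 6 \cdot 5\right) = - 7 \left(\left(-13 + 0\right) + 3 \cdot 6 \cdot 5\right) = - 7 \left(-13 + 18 \cdot 5\right) = - 7 \left(-13 + 90\right) = \left(-7\right) 77 = -539$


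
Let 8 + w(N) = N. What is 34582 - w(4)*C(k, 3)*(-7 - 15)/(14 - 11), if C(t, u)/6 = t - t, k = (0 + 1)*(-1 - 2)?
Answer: 34582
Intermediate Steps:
w(N) = -8 + N
k = -3 (k = 1*(-3) = -3)
C(t, u) = 0 (C(t, u) = 6*(t - t) = 6*0 = 0)
34582 - w(4)*C(k, 3)*(-7 - 15)/(14 - 11) = 34582 - (-8 + 4)*0*(-7 - 15)/(14 - 11) = 34582 - (-4*0)*(-22/3) = 34582 - 0*(-22*1/3) = 34582 - 0*(-22)/3 = 34582 - 1*0 = 34582 + 0 = 34582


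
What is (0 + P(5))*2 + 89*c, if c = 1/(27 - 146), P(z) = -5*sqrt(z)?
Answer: -89/119 - 10*sqrt(5) ≈ -23.109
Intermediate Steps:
c = -1/119 (c = 1/(-119) = -1/119 ≈ -0.0084034)
(0 + P(5))*2 + 89*c = (0 - 5*sqrt(5))*2 + 89*(-1/119) = -5*sqrt(5)*2 - 89/119 = -10*sqrt(5) - 89/119 = -89/119 - 10*sqrt(5)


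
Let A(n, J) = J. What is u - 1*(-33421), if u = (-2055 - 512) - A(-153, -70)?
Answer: 30924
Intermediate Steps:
u = -2497 (u = (-2055 - 512) - 1*(-70) = -2567 + 70 = -2497)
u - 1*(-33421) = -2497 - 1*(-33421) = -2497 + 33421 = 30924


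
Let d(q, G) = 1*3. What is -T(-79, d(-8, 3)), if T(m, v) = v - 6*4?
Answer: 21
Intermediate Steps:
d(q, G) = 3
T(m, v) = -24 + v (T(m, v) = v - 24 = -24 + v)
-T(-79, d(-8, 3)) = -(-24 + 3) = -1*(-21) = 21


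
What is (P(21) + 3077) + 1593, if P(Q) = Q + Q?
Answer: 4712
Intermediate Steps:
P(Q) = 2*Q
(P(21) + 3077) + 1593 = (2*21 + 3077) + 1593 = (42 + 3077) + 1593 = 3119 + 1593 = 4712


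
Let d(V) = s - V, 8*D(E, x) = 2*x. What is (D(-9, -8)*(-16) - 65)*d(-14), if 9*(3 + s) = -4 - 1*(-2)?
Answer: -1067/3 ≈ -355.67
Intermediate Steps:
s = -29/9 (s = -3 + (-4 - 1*(-2))/9 = -3 + (-4 + 2)/9 = -3 + (⅑)*(-2) = -3 - 2/9 = -29/9 ≈ -3.2222)
D(E, x) = x/4 (D(E, x) = (2*x)/8 = x/4)
d(V) = -29/9 - V
(D(-9, -8)*(-16) - 65)*d(-14) = (((¼)*(-8))*(-16) - 65)*(-29/9 - 1*(-14)) = (-2*(-16) - 65)*(-29/9 + 14) = (32 - 65)*(97/9) = -33*97/9 = -1067/3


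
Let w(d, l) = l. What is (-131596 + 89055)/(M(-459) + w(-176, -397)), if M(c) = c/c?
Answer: 42541/396 ≈ 107.43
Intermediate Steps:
M(c) = 1
(-131596 + 89055)/(M(-459) + w(-176, -397)) = (-131596 + 89055)/(1 - 397) = -42541/(-396) = -42541*(-1/396) = 42541/396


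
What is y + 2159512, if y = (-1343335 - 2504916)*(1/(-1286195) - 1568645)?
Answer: 7764169944001884616/1286195 ≈ 6.0365e+12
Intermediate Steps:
y = 7764167166448347776/1286195 (y = -3848251*(-1/1286195 - 1568645) = -3848251*(-2017583355776/1286195) = 7764167166448347776/1286195 ≈ 6.0365e+12)
y + 2159512 = 7764167166448347776/1286195 + 2159512 = 7764169944001884616/1286195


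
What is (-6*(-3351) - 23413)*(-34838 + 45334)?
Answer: -34710272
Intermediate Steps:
(-6*(-3351) - 23413)*(-34838 + 45334) = (20106 - 23413)*10496 = -3307*10496 = -34710272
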